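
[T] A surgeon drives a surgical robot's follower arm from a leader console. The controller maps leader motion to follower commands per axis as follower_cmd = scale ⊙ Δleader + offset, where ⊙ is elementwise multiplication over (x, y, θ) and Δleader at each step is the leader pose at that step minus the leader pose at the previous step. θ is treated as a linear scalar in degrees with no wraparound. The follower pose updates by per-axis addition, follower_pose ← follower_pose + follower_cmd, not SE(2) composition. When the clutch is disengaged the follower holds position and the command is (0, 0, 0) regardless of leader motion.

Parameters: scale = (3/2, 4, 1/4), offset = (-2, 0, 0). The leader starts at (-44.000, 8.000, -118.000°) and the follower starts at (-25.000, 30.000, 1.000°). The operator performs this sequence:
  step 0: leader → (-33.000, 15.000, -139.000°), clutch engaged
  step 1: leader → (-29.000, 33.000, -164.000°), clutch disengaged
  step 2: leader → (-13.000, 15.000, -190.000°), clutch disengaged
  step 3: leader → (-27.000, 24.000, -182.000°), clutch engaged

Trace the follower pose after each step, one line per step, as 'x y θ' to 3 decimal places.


-10.500 58.000 -4.250
-10.500 58.000 -4.250
-10.500 58.000 -4.250
-33.500 94.000 -2.250

step 0: Δleader=(11.000, 7.000, -21.000°), engaged; cmd=(14.500, 28.000, -5.250°) → follower=(-10.500, 58.000, -4.250°)
step 1: Δleader=(4.000, 18.000, -25.000°), disengaged; cmd=(0,0,0) → follower holds at (-10.500, 58.000, -4.250°)
step 2: Δleader=(16.000, -18.000, -26.000°), disengaged; cmd=(0,0,0) → follower holds at (-10.500, 58.000, -4.250°)
step 3: Δleader=(-14.000, 9.000, 8.000°), engaged; cmd=(-23.000, 36.000, 2.000°) → follower=(-33.500, 94.000, -2.250°)


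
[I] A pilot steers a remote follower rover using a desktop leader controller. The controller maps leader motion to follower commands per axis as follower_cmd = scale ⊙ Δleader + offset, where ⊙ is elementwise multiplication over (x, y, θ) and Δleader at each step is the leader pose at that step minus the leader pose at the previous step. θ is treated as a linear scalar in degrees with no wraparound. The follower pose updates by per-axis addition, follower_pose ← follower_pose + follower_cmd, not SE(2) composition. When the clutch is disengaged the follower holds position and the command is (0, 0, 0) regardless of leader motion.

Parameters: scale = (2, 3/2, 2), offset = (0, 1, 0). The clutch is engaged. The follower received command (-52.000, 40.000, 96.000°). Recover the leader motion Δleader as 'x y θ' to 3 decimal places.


-26.000 26.000 48.000

axis x: (-52.000 − 0) / (2) = -26.000
axis y: (40.000 − 1) / (3/2) = 26.000
axis θ: (96.000 − 0) / (2) = 48.000


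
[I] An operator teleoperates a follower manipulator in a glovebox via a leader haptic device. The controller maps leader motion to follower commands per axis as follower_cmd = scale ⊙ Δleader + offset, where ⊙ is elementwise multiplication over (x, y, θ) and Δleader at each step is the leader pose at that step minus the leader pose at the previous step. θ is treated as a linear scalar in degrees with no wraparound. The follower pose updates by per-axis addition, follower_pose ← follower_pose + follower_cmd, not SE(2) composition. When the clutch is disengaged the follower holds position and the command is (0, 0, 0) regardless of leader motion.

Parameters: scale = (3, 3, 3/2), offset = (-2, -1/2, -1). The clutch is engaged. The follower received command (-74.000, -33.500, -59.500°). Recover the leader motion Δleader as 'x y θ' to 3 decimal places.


axis x: (-74.000 − -2) / (3) = -24.000
axis y: (-33.500 − -1/2) / (3) = -11.000
axis θ: (-59.500 − -1) / (3/2) = -39.000

-24.000 -11.000 -39.000


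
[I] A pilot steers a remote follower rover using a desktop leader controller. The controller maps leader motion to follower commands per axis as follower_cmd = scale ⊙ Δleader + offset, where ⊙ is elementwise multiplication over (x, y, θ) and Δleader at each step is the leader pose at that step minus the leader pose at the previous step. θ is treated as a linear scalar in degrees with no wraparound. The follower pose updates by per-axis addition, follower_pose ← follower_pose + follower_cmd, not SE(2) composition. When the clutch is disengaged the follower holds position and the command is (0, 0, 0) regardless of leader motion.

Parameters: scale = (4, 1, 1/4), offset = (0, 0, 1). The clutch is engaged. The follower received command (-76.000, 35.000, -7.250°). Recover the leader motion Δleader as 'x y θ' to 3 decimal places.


-19.000 35.000 -33.000

axis x: (-76.000 − 0) / (4) = -19.000
axis y: (35.000 − 0) / (1) = 35.000
axis θ: (-7.250 − 1) / (1/4) = -33.000


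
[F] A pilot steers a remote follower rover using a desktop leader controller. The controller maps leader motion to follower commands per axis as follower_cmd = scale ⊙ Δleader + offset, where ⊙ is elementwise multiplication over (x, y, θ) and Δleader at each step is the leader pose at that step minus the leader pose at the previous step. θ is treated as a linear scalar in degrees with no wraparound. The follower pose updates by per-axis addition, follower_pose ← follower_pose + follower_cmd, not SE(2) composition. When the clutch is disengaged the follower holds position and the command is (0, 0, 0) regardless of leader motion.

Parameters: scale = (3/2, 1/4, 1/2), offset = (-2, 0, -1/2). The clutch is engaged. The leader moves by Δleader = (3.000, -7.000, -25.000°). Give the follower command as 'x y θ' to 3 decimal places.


axis x: 3/2·3.000 + -2 = 2.500
axis y: 1/4·-7.000 + 0 = -1.750
axis θ: 1/2·-25.000 + -1/2 = -13.000

2.500 -1.750 -13.000


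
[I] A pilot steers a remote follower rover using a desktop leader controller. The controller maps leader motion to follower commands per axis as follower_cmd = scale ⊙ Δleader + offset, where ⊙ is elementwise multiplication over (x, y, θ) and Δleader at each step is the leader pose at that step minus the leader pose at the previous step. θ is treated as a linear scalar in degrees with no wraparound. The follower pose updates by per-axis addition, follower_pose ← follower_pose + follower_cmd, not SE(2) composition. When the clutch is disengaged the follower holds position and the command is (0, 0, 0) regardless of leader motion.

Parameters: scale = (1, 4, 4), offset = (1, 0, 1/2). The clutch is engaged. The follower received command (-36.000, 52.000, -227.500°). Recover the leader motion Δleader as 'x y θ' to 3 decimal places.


axis x: (-36.000 − 1) / (1) = -37.000
axis y: (52.000 − 0) / (4) = 13.000
axis θ: (-227.500 − 1/2) / (4) = -57.000

-37.000 13.000 -57.000


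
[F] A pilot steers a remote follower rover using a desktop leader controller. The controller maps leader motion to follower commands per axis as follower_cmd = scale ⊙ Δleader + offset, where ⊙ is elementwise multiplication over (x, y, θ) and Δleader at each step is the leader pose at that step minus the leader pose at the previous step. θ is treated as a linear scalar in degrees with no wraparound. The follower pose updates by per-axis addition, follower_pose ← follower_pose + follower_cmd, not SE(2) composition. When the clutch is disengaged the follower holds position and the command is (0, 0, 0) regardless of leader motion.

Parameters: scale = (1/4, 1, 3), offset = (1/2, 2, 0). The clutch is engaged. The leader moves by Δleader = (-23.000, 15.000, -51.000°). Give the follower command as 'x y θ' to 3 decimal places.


-5.250 17.000 -153.000

axis x: 1/4·-23.000 + 1/2 = -5.250
axis y: 1·15.000 + 2 = 17.000
axis θ: 3·-51.000 + 0 = -153.000


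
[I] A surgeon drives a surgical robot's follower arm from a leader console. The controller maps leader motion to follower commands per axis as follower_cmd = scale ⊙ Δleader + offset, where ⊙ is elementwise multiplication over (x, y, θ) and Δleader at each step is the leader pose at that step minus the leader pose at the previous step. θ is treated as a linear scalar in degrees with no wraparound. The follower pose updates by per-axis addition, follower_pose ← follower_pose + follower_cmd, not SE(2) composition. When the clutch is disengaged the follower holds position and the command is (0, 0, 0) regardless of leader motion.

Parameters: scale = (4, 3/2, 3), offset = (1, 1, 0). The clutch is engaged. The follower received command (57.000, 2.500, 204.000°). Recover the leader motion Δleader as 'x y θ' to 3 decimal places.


14.000 1.000 68.000

axis x: (57.000 − 1) / (4) = 14.000
axis y: (2.500 − 1) / (3/2) = 1.000
axis θ: (204.000 − 0) / (3) = 68.000


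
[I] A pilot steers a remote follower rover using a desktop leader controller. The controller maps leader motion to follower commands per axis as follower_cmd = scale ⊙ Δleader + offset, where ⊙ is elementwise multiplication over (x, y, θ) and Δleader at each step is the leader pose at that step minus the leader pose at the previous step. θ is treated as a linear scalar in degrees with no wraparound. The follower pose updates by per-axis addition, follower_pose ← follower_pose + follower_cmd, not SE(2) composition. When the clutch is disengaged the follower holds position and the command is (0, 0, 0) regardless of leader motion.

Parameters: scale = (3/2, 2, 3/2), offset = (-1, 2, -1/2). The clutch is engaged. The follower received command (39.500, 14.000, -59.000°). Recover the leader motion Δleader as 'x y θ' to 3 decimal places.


axis x: (39.500 − -1) / (3/2) = 27.000
axis y: (14.000 − 2) / (2) = 6.000
axis θ: (-59.000 − -1/2) / (3/2) = -39.000

27.000 6.000 -39.000


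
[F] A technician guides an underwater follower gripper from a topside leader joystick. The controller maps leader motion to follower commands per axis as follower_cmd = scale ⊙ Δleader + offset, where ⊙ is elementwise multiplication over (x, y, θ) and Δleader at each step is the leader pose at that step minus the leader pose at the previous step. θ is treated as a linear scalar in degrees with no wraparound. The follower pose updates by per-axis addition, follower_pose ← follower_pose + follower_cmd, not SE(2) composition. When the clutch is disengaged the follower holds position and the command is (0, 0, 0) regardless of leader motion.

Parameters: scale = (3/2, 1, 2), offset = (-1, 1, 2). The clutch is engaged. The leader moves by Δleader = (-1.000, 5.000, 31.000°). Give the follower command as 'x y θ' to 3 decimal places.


-2.500 6.000 64.000

axis x: 3/2·-1.000 + -1 = -2.500
axis y: 1·5.000 + 1 = 6.000
axis θ: 2·31.000 + 2 = 64.000


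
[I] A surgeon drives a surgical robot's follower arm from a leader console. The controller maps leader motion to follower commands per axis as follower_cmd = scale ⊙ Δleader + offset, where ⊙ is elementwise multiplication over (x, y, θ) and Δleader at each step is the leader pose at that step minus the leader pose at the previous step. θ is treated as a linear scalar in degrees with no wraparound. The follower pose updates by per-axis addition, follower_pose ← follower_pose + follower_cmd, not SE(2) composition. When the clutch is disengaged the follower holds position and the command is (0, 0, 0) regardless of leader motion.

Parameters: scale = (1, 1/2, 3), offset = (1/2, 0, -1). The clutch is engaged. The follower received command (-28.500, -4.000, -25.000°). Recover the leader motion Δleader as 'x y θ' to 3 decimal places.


-29.000 -8.000 -8.000

axis x: (-28.500 − 1/2) / (1) = -29.000
axis y: (-4.000 − 0) / (1/2) = -8.000
axis θ: (-25.000 − -1) / (3) = -8.000


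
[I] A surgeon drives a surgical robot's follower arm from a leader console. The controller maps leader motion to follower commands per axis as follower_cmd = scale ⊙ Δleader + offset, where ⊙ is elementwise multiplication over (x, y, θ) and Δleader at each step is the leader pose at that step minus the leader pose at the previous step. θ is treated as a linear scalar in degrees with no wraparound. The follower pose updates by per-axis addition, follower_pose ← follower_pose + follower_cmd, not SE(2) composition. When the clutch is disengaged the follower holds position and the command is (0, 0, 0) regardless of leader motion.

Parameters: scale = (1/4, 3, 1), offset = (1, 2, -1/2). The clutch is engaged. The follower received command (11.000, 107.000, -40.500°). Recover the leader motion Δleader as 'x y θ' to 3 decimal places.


40.000 35.000 -40.000

axis x: (11.000 − 1) / (1/4) = 40.000
axis y: (107.000 − 2) / (3) = 35.000
axis θ: (-40.500 − -1/2) / (1) = -40.000


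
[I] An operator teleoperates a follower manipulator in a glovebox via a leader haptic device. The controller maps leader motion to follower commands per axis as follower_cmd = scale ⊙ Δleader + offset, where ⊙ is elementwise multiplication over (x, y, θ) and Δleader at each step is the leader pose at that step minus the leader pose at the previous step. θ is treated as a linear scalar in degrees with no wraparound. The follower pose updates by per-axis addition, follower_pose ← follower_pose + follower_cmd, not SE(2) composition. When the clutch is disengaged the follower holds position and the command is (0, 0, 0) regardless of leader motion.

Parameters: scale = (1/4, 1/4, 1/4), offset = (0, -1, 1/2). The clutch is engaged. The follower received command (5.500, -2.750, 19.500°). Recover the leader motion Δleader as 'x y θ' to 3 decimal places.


axis x: (5.500 − 0) / (1/4) = 22.000
axis y: (-2.750 − -1) / (1/4) = -7.000
axis θ: (19.500 − 1/2) / (1/4) = 76.000

22.000 -7.000 76.000


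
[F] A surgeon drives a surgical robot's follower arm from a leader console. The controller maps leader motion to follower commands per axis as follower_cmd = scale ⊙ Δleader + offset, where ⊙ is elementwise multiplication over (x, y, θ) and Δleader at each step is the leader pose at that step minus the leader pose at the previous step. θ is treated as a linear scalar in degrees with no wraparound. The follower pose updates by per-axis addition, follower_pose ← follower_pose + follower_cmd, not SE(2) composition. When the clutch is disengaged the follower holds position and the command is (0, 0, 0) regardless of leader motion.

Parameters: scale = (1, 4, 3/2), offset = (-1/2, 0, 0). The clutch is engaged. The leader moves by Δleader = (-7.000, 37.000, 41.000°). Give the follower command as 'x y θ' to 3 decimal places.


axis x: 1·-7.000 + -1/2 = -7.500
axis y: 4·37.000 + 0 = 148.000
axis θ: 3/2·41.000 + 0 = 61.500

-7.500 148.000 61.500


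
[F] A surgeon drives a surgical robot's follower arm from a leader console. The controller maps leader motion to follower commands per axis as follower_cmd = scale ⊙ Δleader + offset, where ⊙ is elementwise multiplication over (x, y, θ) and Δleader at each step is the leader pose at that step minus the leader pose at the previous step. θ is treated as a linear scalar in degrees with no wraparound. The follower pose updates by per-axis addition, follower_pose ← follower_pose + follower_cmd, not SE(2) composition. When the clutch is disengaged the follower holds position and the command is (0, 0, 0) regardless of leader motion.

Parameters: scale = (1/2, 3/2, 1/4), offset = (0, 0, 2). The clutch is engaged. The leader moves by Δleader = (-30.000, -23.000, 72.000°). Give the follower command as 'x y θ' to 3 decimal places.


axis x: 1/2·-30.000 + 0 = -15.000
axis y: 3/2·-23.000 + 0 = -34.500
axis θ: 1/4·72.000 + 2 = 20.000

-15.000 -34.500 20.000


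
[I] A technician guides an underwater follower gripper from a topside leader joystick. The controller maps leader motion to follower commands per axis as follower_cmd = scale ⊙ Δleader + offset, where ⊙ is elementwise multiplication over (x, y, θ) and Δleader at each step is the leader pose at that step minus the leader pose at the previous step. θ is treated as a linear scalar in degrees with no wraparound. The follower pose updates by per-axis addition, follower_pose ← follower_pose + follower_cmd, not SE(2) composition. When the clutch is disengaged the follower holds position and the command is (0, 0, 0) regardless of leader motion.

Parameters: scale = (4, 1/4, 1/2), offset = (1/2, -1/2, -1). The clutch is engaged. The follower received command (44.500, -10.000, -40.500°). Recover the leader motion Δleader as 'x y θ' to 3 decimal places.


11.000 -38.000 -79.000

axis x: (44.500 − 1/2) / (4) = 11.000
axis y: (-10.000 − -1/2) / (1/4) = -38.000
axis θ: (-40.500 − -1) / (1/2) = -79.000


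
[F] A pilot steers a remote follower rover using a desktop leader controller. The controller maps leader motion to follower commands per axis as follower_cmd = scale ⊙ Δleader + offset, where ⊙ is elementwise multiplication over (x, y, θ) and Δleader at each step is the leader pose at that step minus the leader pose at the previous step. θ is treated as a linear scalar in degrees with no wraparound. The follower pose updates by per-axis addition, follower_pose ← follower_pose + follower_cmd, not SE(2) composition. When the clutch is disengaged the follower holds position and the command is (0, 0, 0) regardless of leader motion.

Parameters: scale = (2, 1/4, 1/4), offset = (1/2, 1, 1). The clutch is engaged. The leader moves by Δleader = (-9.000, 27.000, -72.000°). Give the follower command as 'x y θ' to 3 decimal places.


axis x: 2·-9.000 + 1/2 = -17.500
axis y: 1/4·27.000 + 1 = 7.750
axis θ: 1/4·-72.000 + 1 = -17.000

-17.500 7.750 -17.000


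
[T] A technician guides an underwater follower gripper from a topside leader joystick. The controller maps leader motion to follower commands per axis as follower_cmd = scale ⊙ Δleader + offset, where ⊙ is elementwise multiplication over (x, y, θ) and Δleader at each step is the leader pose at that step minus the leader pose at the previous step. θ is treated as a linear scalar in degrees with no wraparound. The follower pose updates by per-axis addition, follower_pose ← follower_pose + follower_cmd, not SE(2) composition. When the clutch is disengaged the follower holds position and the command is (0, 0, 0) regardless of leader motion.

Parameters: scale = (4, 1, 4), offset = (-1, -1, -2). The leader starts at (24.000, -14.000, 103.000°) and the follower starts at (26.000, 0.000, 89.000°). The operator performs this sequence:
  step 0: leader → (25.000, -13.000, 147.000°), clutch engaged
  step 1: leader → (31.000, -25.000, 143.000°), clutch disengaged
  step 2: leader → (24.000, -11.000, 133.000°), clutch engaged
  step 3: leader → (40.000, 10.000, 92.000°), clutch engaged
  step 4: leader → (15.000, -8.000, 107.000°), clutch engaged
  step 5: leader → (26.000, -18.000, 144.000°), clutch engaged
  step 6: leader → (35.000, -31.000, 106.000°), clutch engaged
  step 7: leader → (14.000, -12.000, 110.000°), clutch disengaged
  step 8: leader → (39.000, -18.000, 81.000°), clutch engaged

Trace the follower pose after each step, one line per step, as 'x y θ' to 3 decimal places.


29.000 0.000 263.000
29.000 0.000 263.000
0.000 13.000 221.000
63.000 33.000 55.000
-38.000 14.000 113.000
5.000 3.000 259.000
40.000 -11.000 105.000
40.000 -11.000 105.000
139.000 -18.000 -13.000

step 0: Δleader=(1.000, 1.000, 44.000°), engaged; cmd=(3.000, 0.000, 174.000°) → follower=(29.000, 0.000, 263.000°)
step 1: Δleader=(6.000, -12.000, -4.000°), disengaged; cmd=(0,0,0) → follower holds at (29.000, 0.000, 263.000°)
step 2: Δleader=(-7.000, 14.000, -10.000°), engaged; cmd=(-29.000, 13.000, -42.000°) → follower=(0.000, 13.000, 221.000°)
step 3: Δleader=(16.000, 21.000, -41.000°), engaged; cmd=(63.000, 20.000, -166.000°) → follower=(63.000, 33.000, 55.000°)
step 4: Δleader=(-25.000, -18.000, 15.000°), engaged; cmd=(-101.000, -19.000, 58.000°) → follower=(-38.000, 14.000, 113.000°)
step 5: Δleader=(11.000, -10.000, 37.000°), engaged; cmd=(43.000, -11.000, 146.000°) → follower=(5.000, 3.000, 259.000°)
step 6: Δleader=(9.000, -13.000, -38.000°), engaged; cmd=(35.000, -14.000, -154.000°) → follower=(40.000, -11.000, 105.000°)
step 7: Δleader=(-21.000, 19.000, 4.000°), disengaged; cmd=(0,0,0) → follower holds at (40.000, -11.000, 105.000°)
step 8: Δleader=(25.000, -6.000, -29.000°), engaged; cmd=(99.000, -7.000, -118.000°) → follower=(139.000, -18.000, -13.000°)


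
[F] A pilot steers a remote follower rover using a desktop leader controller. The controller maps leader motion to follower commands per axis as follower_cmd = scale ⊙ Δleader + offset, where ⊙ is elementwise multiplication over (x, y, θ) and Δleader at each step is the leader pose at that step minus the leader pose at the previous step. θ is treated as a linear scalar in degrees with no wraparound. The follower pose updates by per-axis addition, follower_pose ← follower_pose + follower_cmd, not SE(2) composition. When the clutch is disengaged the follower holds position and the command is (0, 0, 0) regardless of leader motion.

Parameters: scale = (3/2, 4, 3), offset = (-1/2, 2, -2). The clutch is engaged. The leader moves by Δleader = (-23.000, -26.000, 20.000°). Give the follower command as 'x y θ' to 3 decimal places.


-35.000 -102.000 58.000

axis x: 3/2·-23.000 + -1/2 = -35.000
axis y: 4·-26.000 + 2 = -102.000
axis θ: 3·20.000 + -2 = 58.000


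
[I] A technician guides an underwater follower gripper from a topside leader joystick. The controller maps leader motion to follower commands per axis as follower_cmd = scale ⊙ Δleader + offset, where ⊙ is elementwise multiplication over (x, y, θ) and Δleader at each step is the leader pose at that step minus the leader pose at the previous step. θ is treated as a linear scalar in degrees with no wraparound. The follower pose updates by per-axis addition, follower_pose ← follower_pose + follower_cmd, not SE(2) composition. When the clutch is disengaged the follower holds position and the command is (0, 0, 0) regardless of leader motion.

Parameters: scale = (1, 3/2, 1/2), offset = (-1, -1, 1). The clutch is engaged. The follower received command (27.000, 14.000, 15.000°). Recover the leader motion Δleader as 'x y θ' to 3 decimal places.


axis x: (27.000 − -1) / (1) = 28.000
axis y: (14.000 − -1) / (3/2) = 10.000
axis θ: (15.000 − 1) / (1/2) = 28.000

28.000 10.000 28.000


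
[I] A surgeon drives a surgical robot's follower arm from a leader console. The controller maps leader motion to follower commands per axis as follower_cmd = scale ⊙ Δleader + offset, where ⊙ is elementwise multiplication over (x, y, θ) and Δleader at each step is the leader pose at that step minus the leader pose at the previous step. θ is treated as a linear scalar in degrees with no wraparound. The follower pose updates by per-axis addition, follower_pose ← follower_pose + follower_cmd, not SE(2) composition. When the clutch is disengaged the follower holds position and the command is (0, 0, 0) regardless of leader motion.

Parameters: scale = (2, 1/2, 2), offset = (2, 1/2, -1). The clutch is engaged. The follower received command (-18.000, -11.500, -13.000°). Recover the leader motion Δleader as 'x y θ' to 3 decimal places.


axis x: (-18.000 − 2) / (2) = -10.000
axis y: (-11.500 − 1/2) / (1/2) = -24.000
axis θ: (-13.000 − -1) / (2) = -6.000

-10.000 -24.000 -6.000


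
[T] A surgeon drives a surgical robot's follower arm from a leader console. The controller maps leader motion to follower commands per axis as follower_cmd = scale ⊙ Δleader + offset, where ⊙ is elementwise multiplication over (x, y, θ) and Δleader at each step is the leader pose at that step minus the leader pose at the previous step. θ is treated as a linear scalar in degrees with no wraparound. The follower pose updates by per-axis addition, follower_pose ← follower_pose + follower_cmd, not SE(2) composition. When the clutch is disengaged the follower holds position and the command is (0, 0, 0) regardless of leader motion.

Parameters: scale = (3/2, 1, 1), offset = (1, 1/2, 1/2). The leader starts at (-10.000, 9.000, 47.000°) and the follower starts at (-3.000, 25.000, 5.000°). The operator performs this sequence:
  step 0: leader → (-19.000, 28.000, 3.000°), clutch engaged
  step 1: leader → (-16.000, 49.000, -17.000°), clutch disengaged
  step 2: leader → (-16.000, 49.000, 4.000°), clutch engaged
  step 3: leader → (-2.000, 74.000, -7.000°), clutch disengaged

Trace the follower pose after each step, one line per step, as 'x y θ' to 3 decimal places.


step 0: Δleader=(-9.000, 19.000, -44.000°), engaged; cmd=(-12.500, 19.500, -43.500°) → follower=(-15.500, 44.500, -38.500°)
step 1: Δleader=(3.000, 21.000, -20.000°), disengaged; cmd=(0,0,0) → follower holds at (-15.500, 44.500, -38.500°)
step 2: Δleader=(0.000, 0.000, 21.000°), engaged; cmd=(1.000, 0.500, 21.500°) → follower=(-14.500, 45.000, -17.000°)
step 3: Δleader=(14.000, 25.000, -11.000°), disengaged; cmd=(0,0,0) → follower holds at (-14.500, 45.000, -17.000°)

-15.500 44.500 -38.500
-15.500 44.500 -38.500
-14.500 45.000 -17.000
-14.500 45.000 -17.000


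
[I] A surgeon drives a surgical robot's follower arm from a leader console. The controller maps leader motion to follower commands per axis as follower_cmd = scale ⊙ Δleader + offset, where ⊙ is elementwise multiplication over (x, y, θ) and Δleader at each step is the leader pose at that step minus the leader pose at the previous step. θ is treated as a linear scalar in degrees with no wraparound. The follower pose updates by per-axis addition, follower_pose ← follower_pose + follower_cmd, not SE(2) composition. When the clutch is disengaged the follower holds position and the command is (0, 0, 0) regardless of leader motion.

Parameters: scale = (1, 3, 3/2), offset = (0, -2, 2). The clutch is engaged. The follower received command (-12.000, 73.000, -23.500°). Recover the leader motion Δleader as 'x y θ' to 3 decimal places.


-12.000 25.000 -17.000

axis x: (-12.000 − 0) / (1) = -12.000
axis y: (73.000 − -2) / (3) = 25.000
axis θ: (-23.500 − 2) / (3/2) = -17.000


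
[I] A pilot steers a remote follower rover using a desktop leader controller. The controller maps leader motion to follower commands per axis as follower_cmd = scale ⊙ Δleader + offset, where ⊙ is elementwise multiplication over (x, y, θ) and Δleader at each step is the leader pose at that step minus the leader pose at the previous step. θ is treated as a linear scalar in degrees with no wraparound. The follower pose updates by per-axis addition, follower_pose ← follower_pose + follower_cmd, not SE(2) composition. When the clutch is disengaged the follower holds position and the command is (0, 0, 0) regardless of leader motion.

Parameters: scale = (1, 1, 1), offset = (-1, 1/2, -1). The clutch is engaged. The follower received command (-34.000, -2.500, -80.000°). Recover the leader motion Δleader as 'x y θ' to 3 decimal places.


-33.000 -3.000 -79.000

axis x: (-34.000 − -1) / (1) = -33.000
axis y: (-2.500 − 1/2) / (1) = -3.000
axis θ: (-80.000 − -1) / (1) = -79.000


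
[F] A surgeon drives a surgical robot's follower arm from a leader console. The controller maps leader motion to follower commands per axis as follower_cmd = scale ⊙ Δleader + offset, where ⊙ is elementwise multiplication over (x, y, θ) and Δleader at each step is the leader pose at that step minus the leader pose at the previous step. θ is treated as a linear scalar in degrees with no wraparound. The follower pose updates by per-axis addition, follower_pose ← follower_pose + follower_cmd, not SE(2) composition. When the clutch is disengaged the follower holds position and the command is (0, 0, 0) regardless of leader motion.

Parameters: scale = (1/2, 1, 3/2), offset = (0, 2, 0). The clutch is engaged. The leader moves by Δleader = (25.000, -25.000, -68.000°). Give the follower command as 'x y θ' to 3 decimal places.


12.500 -23.000 -102.000

axis x: 1/2·25.000 + 0 = 12.500
axis y: 1·-25.000 + 2 = -23.000
axis θ: 3/2·-68.000 + 0 = -102.000


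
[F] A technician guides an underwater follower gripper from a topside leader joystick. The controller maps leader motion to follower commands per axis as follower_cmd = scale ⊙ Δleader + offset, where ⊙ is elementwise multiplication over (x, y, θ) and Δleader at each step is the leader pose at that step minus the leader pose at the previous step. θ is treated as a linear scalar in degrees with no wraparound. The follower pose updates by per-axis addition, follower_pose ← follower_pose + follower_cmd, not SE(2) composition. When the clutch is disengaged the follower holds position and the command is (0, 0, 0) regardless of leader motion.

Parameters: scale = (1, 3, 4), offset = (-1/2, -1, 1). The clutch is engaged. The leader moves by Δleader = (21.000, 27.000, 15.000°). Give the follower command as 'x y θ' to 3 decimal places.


20.500 80.000 61.000

axis x: 1·21.000 + -1/2 = 20.500
axis y: 3·27.000 + -1 = 80.000
axis θ: 4·15.000 + 1 = 61.000


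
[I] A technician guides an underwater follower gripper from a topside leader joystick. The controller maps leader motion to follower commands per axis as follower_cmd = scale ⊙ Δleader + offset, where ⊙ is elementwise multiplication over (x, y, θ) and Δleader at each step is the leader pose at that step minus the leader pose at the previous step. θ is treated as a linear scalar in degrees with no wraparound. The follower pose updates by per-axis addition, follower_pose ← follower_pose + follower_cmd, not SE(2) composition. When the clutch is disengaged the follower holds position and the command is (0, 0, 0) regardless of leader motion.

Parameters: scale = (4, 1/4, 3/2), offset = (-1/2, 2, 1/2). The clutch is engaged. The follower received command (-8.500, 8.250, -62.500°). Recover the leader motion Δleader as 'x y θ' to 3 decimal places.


-2.000 25.000 -42.000

axis x: (-8.500 − -1/2) / (4) = -2.000
axis y: (8.250 − 2) / (1/4) = 25.000
axis θ: (-62.500 − 1/2) / (3/2) = -42.000


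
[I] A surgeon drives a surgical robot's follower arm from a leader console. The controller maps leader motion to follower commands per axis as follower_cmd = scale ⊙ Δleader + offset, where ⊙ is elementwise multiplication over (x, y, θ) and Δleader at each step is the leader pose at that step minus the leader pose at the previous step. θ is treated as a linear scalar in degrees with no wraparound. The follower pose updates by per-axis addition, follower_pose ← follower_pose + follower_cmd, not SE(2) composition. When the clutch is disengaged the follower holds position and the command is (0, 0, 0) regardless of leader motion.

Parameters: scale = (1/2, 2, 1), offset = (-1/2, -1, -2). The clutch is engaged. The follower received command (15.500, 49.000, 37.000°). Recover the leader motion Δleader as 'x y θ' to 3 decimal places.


axis x: (15.500 − -1/2) / (1/2) = 32.000
axis y: (49.000 − -1) / (2) = 25.000
axis θ: (37.000 − -2) / (1) = 39.000

32.000 25.000 39.000


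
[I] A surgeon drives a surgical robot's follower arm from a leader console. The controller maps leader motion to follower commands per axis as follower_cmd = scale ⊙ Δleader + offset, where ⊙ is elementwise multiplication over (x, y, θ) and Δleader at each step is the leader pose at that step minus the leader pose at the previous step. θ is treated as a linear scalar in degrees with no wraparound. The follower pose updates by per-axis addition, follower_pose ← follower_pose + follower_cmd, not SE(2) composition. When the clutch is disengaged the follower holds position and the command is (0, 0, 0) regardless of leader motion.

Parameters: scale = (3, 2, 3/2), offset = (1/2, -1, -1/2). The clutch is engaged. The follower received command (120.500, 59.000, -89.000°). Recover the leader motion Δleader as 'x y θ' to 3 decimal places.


40.000 30.000 -59.000

axis x: (120.500 − 1/2) / (3) = 40.000
axis y: (59.000 − -1) / (2) = 30.000
axis θ: (-89.000 − -1/2) / (3/2) = -59.000


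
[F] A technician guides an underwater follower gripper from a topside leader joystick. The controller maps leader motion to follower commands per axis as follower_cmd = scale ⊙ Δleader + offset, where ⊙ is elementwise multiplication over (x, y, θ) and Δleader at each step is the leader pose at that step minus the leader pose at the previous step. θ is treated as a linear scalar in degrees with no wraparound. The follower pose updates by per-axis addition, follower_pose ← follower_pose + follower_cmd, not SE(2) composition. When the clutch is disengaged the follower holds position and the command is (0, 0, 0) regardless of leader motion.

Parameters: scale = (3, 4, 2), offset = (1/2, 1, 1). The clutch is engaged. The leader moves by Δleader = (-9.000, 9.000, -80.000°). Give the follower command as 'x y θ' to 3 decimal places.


axis x: 3·-9.000 + 1/2 = -26.500
axis y: 4·9.000 + 1 = 37.000
axis θ: 2·-80.000 + 1 = -159.000

-26.500 37.000 -159.000


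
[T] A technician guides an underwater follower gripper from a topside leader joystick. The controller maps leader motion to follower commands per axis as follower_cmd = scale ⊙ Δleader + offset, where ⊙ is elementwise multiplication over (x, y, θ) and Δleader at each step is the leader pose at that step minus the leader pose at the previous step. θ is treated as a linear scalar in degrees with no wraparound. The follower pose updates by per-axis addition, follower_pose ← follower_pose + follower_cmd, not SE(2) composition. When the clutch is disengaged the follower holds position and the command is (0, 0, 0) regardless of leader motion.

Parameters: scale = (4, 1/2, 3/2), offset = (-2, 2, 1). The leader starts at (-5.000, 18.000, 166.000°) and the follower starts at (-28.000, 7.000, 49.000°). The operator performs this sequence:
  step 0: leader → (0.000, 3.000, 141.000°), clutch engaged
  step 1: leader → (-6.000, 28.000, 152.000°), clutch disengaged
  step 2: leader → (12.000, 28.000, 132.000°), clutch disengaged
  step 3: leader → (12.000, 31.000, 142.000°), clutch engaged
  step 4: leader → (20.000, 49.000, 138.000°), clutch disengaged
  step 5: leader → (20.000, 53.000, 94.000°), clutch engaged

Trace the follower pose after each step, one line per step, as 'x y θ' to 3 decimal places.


step 0: Δleader=(5.000, -15.000, -25.000°), engaged; cmd=(18.000, -5.500, -36.500°) → follower=(-10.000, 1.500, 12.500°)
step 1: Δleader=(-6.000, 25.000, 11.000°), disengaged; cmd=(0,0,0) → follower holds at (-10.000, 1.500, 12.500°)
step 2: Δleader=(18.000, 0.000, -20.000°), disengaged; cmd=(0,0,0) → follower holds at (-10.000, 1.500, 12.500°)
step 3: Δleader=(0.000, 3.000, 10.000°), engaged; cmd=(-2.000, 3.500, 16.000°) → follower=(-12.000, 5.000, 28.500°)
step 4: Δleader=(8.000, 18.000, -4.000°), disengaged; cmd=(0,0,0) → follower holds at (-12.000, 5.000, 28.500°)
step 5: Δleader=(0.000, 4.000, -44.000°), engaged; cmd=(-2.000, 4.000, -65.000°) → follower=(-14.000, 9.000, -36.500°)

-10.000 1.500 12.500
-10.000 1.500 12.500
-10.000 1.500 12.500
-12.000 5.000 28.500
-12.000 5.000 28.500
-14.000 9.000 -36.500


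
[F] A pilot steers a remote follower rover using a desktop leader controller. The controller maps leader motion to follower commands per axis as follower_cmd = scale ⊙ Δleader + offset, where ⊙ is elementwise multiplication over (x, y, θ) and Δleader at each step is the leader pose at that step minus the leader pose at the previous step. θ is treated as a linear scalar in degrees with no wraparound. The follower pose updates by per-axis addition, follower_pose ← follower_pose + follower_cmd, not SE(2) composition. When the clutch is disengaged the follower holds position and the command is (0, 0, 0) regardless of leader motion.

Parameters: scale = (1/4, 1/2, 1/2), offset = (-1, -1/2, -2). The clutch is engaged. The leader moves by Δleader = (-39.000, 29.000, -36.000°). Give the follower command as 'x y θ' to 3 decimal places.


axis x: 1/4·-39.000 + -1 = -10.750
axis y: 1/2·29.000 + -1/2 = 14.000
axis θ: 1/2·-36.000 + -2 = -20.000

-10.750 14.000 -20.000


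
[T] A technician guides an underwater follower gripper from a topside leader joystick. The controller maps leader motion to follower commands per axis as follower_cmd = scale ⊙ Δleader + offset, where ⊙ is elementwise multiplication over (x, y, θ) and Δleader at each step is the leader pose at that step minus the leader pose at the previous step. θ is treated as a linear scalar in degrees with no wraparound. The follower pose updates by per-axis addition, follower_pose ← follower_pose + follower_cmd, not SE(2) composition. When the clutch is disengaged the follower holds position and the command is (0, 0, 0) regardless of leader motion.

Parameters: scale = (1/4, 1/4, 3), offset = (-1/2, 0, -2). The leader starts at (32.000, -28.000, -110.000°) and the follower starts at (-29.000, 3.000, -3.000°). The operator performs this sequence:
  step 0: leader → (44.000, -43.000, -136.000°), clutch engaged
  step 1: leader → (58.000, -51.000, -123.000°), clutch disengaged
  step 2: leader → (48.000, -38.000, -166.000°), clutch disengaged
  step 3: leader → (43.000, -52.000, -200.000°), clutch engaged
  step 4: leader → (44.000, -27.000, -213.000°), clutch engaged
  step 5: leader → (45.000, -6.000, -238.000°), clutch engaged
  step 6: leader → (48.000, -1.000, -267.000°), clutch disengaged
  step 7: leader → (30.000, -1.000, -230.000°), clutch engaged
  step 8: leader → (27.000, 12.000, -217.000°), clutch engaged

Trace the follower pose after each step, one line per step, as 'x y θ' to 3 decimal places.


-26.500 -0.750 -83.000
-26.500 -0.750 -83.000
-26.500 -0.750 -83.000
-28.250 -4.250 -187.000
-28.500 2.000 -228.000
-28.750 7.250 -305.000
-28.750 7.250 -305.000
-33.750 7.250 -196.000
-35.000 10.500 -159.000

step 0: Δleader=(12.000, -15.000, -26.000°), engaged; cmd=(2.500, -3.750, -80.000°) → follower=(-26.500, -0.750, -83.000°)
step 1: Δleader=(14.000, -8.000, 13.000°), disengaged; cmd=(0,0,0) → follower holds at (-26.500, -0.750, -83.000°)
step 2: Δleader=(-10.000, 13.000, -43.000°), disengaged; cmd=(0,0,0) → follower holds at (-26.500, -0.750, -83.000°)
step 3: Δleader=(-5.000, -14.000, -34.000°), engaged; cmd=(-1.750, -3.500, -104.000°) → follower=(-28.250, -4.250, -187.000°)
step 4: Δleader=(1.000, 25.000, -13.000°), engaged; cmd=(-0.250, 6.250, -41.000°) → follower=(-28.500, 2.000, -228.000°)
step 5: Δleader=(1.000, 21.000, -25.000°), engaged; cmd=(-0.250, 5.250, -77.000°) → follower=(-28.750, 7.250, -305.000°)
step 6: Δleader=(3.000, 5.000, -29.000°), disengaged; cmd=(0,0,0) → follower holds at (-28.750, 7.250, -305.000°)
step 7: Δleader=(-18.000, 0.000, 37.000°), engaged; cmd=(-5.000, 0.000, 109.000°) → follower=(-33.750, 7.250, -196.000°)
step 8: Δleader=(-3.000, 13.000, 13.000°), engaged; cmd=(-1.250, 3.250, 37.000°) → follower=(-35.000, 10.500, -159.000°)


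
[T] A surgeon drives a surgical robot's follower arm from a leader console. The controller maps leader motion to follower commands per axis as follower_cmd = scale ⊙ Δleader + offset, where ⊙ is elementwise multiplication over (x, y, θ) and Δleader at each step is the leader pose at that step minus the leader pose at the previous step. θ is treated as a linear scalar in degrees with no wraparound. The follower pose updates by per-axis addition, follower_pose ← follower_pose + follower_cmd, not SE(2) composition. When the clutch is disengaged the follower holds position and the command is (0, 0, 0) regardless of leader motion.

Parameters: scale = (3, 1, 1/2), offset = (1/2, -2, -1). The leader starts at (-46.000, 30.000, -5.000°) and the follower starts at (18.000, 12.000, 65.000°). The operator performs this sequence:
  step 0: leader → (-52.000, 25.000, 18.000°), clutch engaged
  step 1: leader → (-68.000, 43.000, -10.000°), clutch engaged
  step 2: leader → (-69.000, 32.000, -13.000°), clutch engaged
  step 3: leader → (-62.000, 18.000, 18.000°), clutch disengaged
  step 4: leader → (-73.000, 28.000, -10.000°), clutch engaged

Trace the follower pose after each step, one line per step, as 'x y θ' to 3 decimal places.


0.500 5.000 75.500
-47.000 21.000 60.500
-49.500 8.000 58.000
-49.500 8.000 58.000
-82.000 16.000 43.000

step 0: Δleader=(-6.000, -5.000, 23.000°), engaged; cmd=(-17.500, -7.000, 10.500°) → follower=(0.500, 5.000, 75.500°)
step 1: Δleader=(-16.000, 18.000, -28.000°), engaged; cmd=(-47.500, 16.000, -15.000°) → follower=(-47.000, 21.000, 60.500°)
step 2: Δleader=(-1.000, -11.000, -3.000°), engaged; cmd=(-2.500, -13.000, -2.500°) → follower=(-49.500, 8.000, 58.000°)
step 3: Δleader=(7.000, -14.000, 31.000°), disengaged; cmd=(0,0,0) → follower holds at (-49.500, 8.000, 58.000°)
step 4: Δleader=(-11.000, 10.000, -28.000°), engaged; cmd=(-32.500, 8.000, -15.000°) → follower=(-82.000, 16.000, 43.000°)
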